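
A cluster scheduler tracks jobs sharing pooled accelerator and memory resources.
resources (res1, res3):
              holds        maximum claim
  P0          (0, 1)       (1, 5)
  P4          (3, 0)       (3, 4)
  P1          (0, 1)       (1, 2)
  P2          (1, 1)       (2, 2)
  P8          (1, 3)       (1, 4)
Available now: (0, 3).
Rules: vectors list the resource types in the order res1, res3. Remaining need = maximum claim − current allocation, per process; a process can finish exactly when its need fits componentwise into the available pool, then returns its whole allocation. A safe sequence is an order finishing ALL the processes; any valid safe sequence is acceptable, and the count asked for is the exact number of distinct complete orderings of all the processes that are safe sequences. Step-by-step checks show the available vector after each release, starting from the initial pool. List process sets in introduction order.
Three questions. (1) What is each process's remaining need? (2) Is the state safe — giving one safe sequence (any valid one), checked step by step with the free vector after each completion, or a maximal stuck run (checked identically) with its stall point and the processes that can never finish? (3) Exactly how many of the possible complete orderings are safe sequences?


(1) Remaining need (order res1, res3):
  P0: (1, 4)
  P4: (0, 4)
  P1: (1, 1)
  P2: (1, 1)
  P8: (0, 1)
(2) SAFE. One safe sequence: P8, P4, P1, P0, P2.
Key observation: the order never hits an exact fit; P8 is the first step at the minimum slack of 2 on its requested resources ((0, 1), (0, 3) free).
Verifying each step:
  pool = (0, 3)
  run P8 (needs (0, 1), free (0, 3)); after release of (1, 3) the pool is (1, 6)
  run P4 (needs (0, 4), free (1, 6)); after release of (3, 0) the pool is (4, 6)
  run P1 (needs (1, 1), free (4, 6)); after release of (0, 1) the pool is (4, 7)
  run P0 (needs (1, 4), free (4, 7)); after release of (0, 1) the pool is (4, 8)
  run P2 (needs (1, 1), free (4, 8)); after release of (1, 1) the pool is (5, 9)
(3) The exact count: 24 of the possible complete orderings are safe sequences.


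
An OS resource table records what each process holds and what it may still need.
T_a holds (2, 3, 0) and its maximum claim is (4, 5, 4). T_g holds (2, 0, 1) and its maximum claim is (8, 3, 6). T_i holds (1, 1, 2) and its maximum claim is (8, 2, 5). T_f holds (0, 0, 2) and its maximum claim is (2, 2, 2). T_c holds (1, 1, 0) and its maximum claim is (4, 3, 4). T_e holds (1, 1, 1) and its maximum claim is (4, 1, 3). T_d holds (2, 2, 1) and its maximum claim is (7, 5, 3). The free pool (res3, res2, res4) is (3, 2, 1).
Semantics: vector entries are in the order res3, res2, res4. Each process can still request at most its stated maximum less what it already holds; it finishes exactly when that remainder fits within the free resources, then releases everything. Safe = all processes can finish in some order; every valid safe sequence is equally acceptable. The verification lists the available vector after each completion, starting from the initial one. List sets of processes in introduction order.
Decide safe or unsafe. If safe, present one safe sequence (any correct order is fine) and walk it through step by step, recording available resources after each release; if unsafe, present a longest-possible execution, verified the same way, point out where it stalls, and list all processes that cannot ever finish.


SAFE, for example via the order T_f, T_e, T_c, T_a, T_i, T_d, T_g.
Key observation: T_f is the earliest step where a requested resource binds exactly: need (2, 2, 0), pool (3, 2, 1) at its turn.
Walking it through:
  pool = (3, 2, 1)
  run T_f (needs (2, 2, 0), free (3, 2, 1)); after release of (0, 0, 2) the pool is (3, 2, 3)
  run T_e (needs (3, 0, 2), free (3, 2, 3)); after release of (1, 1, 1) the pool is (4, 3, 4)
  run T_c (needs (3, 2, 4), free (4, 3, 4)); after release of (1, 1, 0) the pool is (5, 4, 4)
  run T_a (needs (2, 2, 4), free (5, 4, 4)); after release of (2, 3, 0) the pool is (7, 7, 4)
  run T_i (needs (7, 1, 3), free (7, 7, 4)); after release of (1, 1, 2) the pool is (8, 8, 6)
  run T_d (needs (5, 3, 2), free (8, 8, 6)); after release of (2, 2, 1) the pool is (10, 10, 7)
  run T_g (needs (6, 3, 5), free (10, 10, 7)); after release of (2, 0, 1) the pool is (12, 10, 8)


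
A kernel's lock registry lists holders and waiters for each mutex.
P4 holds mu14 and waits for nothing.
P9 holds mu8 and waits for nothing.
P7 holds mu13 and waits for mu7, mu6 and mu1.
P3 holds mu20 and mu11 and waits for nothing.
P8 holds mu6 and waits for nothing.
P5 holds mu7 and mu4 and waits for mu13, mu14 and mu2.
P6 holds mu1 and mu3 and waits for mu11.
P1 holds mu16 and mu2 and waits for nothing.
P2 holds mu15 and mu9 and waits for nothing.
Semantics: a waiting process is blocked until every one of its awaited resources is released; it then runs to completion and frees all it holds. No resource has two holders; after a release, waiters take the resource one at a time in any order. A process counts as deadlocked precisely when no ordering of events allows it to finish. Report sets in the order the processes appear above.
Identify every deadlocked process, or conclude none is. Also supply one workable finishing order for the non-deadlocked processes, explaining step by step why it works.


Deadlocked: P7 and P5.
Key observation: the wait chain closes on itself along P7 -> P5 -> P7; no other process is dragged down with it.
The rest can finish in the order P4, P9, P3, P2, P1, P8, P6.
Verifying each step:
  run P4 (it waits on nothing); releases mu14
  run P9 (it waits on nothing); releases mu8
  run P3 (it waits on nothing); releases mu20 and mu11
  run P2 (it waits on nothing); releases mu15 and mu9
  run P1 (it waits on nothing); releases mu16 and mu2
  run P8 (it waits on nothing); releases mu6
  run P6 (all its waits — mu11 — are resolved); releases mu1 and mu3


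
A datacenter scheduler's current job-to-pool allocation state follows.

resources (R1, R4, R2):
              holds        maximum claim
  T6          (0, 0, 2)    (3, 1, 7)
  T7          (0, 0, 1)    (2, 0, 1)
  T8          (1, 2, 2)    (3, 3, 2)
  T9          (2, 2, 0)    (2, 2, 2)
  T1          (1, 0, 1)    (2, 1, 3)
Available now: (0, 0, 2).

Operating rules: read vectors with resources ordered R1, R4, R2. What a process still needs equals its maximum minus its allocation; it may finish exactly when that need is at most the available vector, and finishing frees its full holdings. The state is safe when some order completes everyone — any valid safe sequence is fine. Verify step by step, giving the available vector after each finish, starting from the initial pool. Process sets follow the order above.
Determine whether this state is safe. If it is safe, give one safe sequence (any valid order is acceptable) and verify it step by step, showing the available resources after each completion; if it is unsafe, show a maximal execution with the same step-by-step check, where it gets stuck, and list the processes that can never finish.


SAFE — a valid safe sequence is T9, T8, T7, T1, T6.
Key observation: the order's first zero-slack moment is T9 ((0, 0, 2) needed, (0, 0, 2) free — a requested resource with nothing to spare).
Check, step by step:
  pool = (0, 0, 2)
  run T9 (needs (0, 0, 2), free (0, 0, 2)); after release of (2, 2, 0) the pool is (2, 2, 2)
  run T8 (needs (2, 1, 0), free (2, 2, 2)); after release of (1, 2, 2) the pool is (3, 4, 4)
  run T7 (needs (2, 0, 0), free (3, 4, 4)); after release of (0, 0, 1) the pool is (3, 4, 5)
  run T1 (needs (1, 1, 2), free (3, 4, 5)); after release of (1, 0, 1) the pool is (4, 4, 6)
  run T6 (needs (3, 1, 5), free (4, 4, 6)); after release of (0, 0, 2) the pool is (4, 4, 8)


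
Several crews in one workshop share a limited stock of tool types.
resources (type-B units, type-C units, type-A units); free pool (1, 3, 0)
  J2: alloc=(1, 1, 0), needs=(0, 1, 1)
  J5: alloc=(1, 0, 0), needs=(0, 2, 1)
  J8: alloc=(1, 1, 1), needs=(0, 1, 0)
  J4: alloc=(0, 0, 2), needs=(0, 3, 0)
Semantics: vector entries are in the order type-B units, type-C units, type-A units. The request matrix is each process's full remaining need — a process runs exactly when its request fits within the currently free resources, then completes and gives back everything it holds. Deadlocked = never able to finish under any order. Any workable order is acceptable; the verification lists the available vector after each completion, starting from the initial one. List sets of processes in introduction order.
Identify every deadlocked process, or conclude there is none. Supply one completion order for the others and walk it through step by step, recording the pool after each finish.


Nothing here is deadlocked.
Key observation: starting with J8, each completion frees enough for the next — no one is permanently blocked.
One completion order for the rest: J8, J4, J2, J5. Step-by-step check:
  pool = (1, 3, 0)
  run J8 (needs (0, 1, 0), free (1, 3, 0)); after release of (1, 1, 1) the pool is (2, 4, 1)
  run J4 (needs (0, 3, 0), free (2, 4, 1)); after release of (0, 0, 2) the pool is (2, 4, 3)
  run J2 (needs (0, 1, 1), free (2, 4, 3)); after release of (1, 1, 0) the pool is (3, 5, 3)
  run J5 (needs (0, 2, 1), free (3, 5, 3)); after release of (1, 0, 0) the pool is (4, 5, 3)


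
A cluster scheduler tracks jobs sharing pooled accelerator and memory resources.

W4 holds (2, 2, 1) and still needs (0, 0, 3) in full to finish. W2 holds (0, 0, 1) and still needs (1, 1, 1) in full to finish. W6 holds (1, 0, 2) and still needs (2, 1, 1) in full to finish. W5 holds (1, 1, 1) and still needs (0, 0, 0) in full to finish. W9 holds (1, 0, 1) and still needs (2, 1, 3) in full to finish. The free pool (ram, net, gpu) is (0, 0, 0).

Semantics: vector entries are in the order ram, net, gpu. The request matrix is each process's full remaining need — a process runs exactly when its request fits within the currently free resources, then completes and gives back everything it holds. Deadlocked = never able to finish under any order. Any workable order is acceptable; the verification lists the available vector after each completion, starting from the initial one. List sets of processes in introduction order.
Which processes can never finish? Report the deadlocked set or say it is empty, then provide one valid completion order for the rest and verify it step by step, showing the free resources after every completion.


Deadlocked set: W4, W6 and W9.
Key observation: after W5, W2 the pool peaks at (1, 1, 2), and each blocked process is short somewhere: W4 on gpu; W6 on ram; W9 on ram, gpu.
A valid finishing order for the others: W5, W2. Check, step by step:
  pool = (0, 0, 0)
  run W5 (needs (0, 0, 0), free (0, 0, 0)); after release of (1, 1, 1) the pool is (1, 1, 1)
  run W2 (needs (1, 1, 1), free (1, 1, 1)); after release of (0, 0, 1) the pool is (1, 1, 2)
The blocked processes can never fit:
  blocked: W4 wants (0, 0, 3), pool (1, 1, 2) — not enough gpu
  blocked: W6 wants (2, 1, 1), pool (1, 1, 2) — not enough ram
  blocked: W9 wants (2, 1, 3), pool (1, 1, 2) — not enough ram and gpu


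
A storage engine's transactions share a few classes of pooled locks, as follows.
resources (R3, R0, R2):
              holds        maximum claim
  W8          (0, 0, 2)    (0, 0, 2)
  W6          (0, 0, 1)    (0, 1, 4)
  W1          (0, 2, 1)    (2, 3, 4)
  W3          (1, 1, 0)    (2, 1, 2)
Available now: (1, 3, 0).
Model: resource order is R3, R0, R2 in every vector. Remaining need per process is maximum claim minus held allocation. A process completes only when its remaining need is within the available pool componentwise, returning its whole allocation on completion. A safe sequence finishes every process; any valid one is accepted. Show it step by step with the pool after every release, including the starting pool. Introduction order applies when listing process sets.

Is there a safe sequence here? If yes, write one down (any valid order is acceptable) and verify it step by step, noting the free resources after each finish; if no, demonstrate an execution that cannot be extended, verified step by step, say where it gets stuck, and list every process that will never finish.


UNSAFE — no complete ordering exists.
Key observation: no order helps: past W8, W3, the free pool tops out at (2, 4, 2), below what each blocked process needs in R2.
Going as far as possible: W8, W3; after that, nothing fits. Step-by-step check:
  pool = (1, 3, 0)
  run W8 (needs (0, 0, 0), free (1, 3, 0)); after release of (0, 0, 2) the pool is (1, 3, 2)
  run W3 (needs (1, 0, 2), free (1, 3, 2)); after release of (1, 1, 0) the pool is (2, 4, 2)
  W6 still needs (0, 1, 3) but only (2, 4, 2) is free — short on R2
  W1 still needs (2, 1, 3) but only (2, 4, 2) is free — short on R2
Permanently blocked: W6 and W1.


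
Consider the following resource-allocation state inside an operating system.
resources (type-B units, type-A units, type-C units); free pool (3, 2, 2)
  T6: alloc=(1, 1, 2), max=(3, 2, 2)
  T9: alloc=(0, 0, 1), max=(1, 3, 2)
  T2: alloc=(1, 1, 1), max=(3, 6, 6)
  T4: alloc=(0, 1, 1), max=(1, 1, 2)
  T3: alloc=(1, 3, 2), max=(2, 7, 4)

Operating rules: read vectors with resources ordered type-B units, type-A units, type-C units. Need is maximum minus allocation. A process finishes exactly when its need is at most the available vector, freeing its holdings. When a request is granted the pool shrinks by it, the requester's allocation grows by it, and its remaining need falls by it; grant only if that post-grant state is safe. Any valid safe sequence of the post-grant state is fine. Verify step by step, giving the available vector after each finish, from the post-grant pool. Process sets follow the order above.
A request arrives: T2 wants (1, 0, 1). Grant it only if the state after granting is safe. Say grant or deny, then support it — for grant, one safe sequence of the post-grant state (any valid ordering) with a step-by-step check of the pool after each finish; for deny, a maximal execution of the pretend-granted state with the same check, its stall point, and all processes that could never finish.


GRANT. The post-grant state is safe; one safe sequence: T4, T9, T6, T3, T2.
Key observation: (2, 2, 1) free after granting still covers T4 first, and each release covers the next.
Check on the post-grant state, step by step:
  pool = (2, 2, 1)
  T4 needs (1, 0, 1) <= (2, 2, 1) -> finishes; pool += (0, 1, 1) = (2, 3, 2)
  T9 needs (1, 3, 1) <= (2, 3, 2) -> finishes; pool += (0, 0, 1) = (2, 3, 3)
  T6 needs (2, 1, 0) <= (2, 3, 3) -> finishes; pool += (1, 1, 2) = (3, 4, 5)
  T3 needs (1, 4, 2) <= (3, 4, 5) -> finishes; pool += (1, 3, 2) = (4, 7, 7)
  T2 needs (1, 5, 4) <= (4, 7, 7) -> finishes; pool += (2, 1, 2) = (6, 8, 9)


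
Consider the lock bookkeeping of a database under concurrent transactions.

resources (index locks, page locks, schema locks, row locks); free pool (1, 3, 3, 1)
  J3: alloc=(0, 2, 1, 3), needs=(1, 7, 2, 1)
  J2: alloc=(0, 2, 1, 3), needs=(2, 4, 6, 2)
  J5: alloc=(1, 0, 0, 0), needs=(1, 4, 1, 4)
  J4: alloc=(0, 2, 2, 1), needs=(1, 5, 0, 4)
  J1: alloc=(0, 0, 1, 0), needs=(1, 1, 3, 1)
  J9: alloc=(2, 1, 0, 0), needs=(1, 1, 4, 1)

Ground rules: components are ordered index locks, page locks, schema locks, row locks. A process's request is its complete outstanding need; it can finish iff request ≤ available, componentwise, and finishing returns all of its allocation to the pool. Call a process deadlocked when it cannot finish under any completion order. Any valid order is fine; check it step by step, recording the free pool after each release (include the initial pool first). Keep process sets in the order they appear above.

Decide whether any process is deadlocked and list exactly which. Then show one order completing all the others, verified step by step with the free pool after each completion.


Deadlocked set: J3, J2, J5 and J4.
Key observation: after J1, J9 the pool peaks at (3, 4, 4, 1), and each blocked process is short somewhere: J3 on page locks; J2 on schema locks, row locks; J5 on row locks; J4 on page locks, row locks.
The rest can finish in the order J1, J9. Step-by-step check:
  pool = (1, 3, 3, 1)
  J1 needs (1, 1, 3, 1) <= (1, 3, 3, 1) -> finishes; pool += (0, 0, 1, 0) = (1, 3, 4, 1)
  J9 needs (1, 1, 4, 1) <= (1, 3, 4, 1) -> finishes; pool += (2, 1, 0, 0) = (3, 4, 4, 1)
None of the blocked processes ever fits:
  J3 still needs (1, 7, 2, 1) but only (3, 4, 4, 1) is free — short on page locks
  J2 still needs (2, 4, 6, 2) but only (3, 4, 4, 1) is free — short on schema locks and row locks
  J5 still needs (1, 4, 1, 4) but only (3, 4, 4, 1) is free — short on row locks
  J4 still needs (1, 5, 0, 4) but only (3, 4, 4, 1) is free — short on page locks and row locks


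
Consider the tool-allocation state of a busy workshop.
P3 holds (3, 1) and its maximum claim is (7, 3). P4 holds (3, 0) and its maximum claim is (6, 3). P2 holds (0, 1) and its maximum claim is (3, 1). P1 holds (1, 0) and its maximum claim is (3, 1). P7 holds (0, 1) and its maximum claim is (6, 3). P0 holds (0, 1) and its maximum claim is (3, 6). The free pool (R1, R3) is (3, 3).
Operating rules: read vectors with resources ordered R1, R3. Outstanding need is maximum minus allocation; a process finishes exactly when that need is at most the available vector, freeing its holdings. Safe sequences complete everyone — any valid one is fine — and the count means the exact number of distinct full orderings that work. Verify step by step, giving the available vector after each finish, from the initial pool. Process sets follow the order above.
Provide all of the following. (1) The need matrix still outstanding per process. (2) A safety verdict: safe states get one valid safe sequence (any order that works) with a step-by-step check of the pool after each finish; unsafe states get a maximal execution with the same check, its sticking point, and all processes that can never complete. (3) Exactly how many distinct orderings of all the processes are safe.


(1) Remaining need (order R1, R3):
  P3: (4, 2)
  P4: (3, 3)
  P2: (3, 0)
  P1: (2, 1)
  P7: (6, 2)
  P0: (3, 5)
(2) The state is SAFE; one workable sequence: P4, P1, P2, P3, P0, P7.
Key observation: the first exact fit in this order is P4 — it needs (3, 3) with (3, 3) free, meeting a requested resource to the last unit.
Verifying each step:
  pool = (3, 3)
  P4 needs (3, 3) <= (3, 3) -> finishes; pool += (3, 0) = (6, 3)
  P1 needs (2, 1) <= (6, 3) -> finishes; pool += (1, 0) = (7, 3)
  P2 needs (3, 0) <= (7, 3) -> finishes; pool += (0, 1) = (7, 4)
  P3 needs (4, 2) <= (7, 4) -> finishes; pool += (3, 1) = (10, 5)
  P0 needs (3, 5) <= (10, 5) -> finishes; pool += (0, 1) = (10, 6)
  P7 needs (6, 2) <= (10, 6) -> finishes; pool += (0, 1) = (10, 7)
(3) Exactly 124 of the possible complete orderings are safe sequences.


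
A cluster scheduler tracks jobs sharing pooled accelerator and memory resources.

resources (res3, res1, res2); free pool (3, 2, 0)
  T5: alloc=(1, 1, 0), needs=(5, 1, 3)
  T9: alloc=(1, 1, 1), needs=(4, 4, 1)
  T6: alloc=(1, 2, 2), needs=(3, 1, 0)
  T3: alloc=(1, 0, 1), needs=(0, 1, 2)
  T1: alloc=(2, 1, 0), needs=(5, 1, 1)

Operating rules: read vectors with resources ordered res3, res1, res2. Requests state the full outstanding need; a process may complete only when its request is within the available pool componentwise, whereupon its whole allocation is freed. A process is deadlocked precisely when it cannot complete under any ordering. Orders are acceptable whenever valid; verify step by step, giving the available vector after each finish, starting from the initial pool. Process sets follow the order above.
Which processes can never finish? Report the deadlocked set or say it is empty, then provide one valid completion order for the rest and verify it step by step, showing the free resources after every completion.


The deadlocked set is empty.
Key observation: T6 can run right away; the returned allocation unlocks the remaining processes in turn.
One completion order for the rest: T6, T9, T3, T5, T1. Verifying each step:
  pool = (3, 2, 0)
  T6 needs (3, 1, 0) <= (3, 2, 0) -> finishes; pool += (1, 2, 2) = (4, 4, 2)
  T9 needs (4, 4, 1) <= (4, 4, 2) -> finishes; pool += (1, 1, 1) = (5, 5, 3)
  T3 needs (0, 1, 2) <= (5, 5, 3) -> finishes; pool += (1, 0, 1) = (6, 5, 4)
  T5 needs (5, 1, 3) <= (6, 5, 4) -> finishes; pool += (1, 1, 0) = (7, 6, 4)
  T1 needs (5, 1, 1) <= (7, 6, 4) -> finishes; pool += (2, 1, 0) = (9, 7, 4)


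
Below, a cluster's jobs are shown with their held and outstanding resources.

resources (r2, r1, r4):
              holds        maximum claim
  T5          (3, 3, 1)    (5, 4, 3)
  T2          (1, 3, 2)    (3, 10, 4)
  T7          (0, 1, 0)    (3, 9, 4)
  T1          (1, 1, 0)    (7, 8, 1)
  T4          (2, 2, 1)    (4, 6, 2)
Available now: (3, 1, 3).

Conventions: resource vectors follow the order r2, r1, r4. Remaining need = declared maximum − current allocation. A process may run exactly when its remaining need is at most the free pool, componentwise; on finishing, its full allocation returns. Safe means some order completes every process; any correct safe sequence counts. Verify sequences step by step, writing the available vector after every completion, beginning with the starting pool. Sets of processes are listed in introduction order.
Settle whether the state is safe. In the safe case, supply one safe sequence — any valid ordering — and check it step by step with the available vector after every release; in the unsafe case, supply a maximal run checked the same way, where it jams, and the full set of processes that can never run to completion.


UNSAFE.
Key observation: once T5, T4 finish, the pool peaks at (8, 6, 5) — and every remaining process still needs more r1 than that.
Going as far as possible: T5, T4; after that, nothing fits. Step-by-step check:
  pool = (3, 1, 3)
  T5 needs (2, 1, 2) <= (3, 1, 3) -> finishes; pool += (3, 3, 1) = (6, 4, 4)
  T4 needs (2, 4, 1) <= (6, 4, 4) -> finishes; pool += (2, 2, 1) = (8, 6, 5)
  T2 still needs (2, 7, 2) but only (8, 6, 5) is free — short on r1
  T7 still needs (3, 8, 4) but only (8, 6, 5) is free — short on r1
  T1 still needs (6, 7, 1) but only (8, 6, 5) is free — short on r1
Processes that can never finish: T2, T7 and T1.


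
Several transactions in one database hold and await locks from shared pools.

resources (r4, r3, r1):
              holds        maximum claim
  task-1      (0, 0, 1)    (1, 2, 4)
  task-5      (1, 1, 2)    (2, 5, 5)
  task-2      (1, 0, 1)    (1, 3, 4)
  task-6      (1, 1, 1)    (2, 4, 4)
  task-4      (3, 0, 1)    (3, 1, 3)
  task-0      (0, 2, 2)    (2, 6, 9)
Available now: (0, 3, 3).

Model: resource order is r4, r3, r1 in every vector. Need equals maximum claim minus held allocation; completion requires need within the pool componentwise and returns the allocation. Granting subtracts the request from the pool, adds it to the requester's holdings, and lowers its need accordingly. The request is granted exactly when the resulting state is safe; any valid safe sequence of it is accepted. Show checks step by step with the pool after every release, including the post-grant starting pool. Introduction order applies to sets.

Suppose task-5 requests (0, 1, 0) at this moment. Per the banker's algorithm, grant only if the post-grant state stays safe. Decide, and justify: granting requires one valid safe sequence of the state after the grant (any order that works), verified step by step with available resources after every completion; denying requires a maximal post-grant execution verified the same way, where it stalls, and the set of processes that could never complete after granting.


DENY. Granting would leave the state unsafe.
Key observation: the pool after task-4, task-1 is (3, 2, 5); every surviving request exceeds it in r3, so progress ends there.
After a pretend grant, a maximal execution: task-4, task-1 — then nothing else fits. Check, step by step:
  pool = (0, 2, 3)
  run task-4 (needs (0, 1, 2), free (0, 2, 3)); after release of (3, 0, 1) the pool is (3, 2, 4)
  run task-1 (needs (1, 2, 3), free (3, 2, 4)); after release of (0, 0, 1) the pool is (3, 2, 5)
  task-5 still needs (1, 3, 3) but only (3, 2, 5) is free — short on r3
  task-2 still needs (0, 3, 3) but only (3, 2, 5) is free — short on r3
  task-6 still needs (1, 3, 3) but only (3, 2, 5) is free — short on r3
  task-0 still needs (2, 4, 7) but only (3, 2, 5) is free — short on r3 and r1
Post-grant, the permanently blocked set is task-5, task-2, task-6 and task-0.


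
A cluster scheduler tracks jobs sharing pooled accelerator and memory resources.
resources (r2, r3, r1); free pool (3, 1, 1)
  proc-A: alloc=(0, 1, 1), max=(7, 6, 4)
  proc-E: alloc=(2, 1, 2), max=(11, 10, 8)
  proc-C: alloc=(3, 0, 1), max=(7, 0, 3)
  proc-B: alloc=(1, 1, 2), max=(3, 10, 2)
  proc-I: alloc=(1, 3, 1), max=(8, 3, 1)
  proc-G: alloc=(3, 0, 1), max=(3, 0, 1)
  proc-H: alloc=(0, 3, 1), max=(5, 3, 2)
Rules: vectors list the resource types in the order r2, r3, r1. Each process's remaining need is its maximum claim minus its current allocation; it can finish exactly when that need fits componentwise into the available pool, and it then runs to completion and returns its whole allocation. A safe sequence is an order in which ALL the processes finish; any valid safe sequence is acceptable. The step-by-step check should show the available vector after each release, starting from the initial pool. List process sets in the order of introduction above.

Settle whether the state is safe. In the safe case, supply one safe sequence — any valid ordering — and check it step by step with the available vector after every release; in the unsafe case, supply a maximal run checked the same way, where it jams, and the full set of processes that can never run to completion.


UNSAFE.
Key observation: even finishing proc-G, proc-H, proc-C, proc-I, proc-A leaves just (10, 8, 6) free — too little r3 for any of the remaining processes.
The run proc-G, proc-H, proc-C, proc-I, proc-A cannot be extended any further. Verifying each step:
  pool = (3, 1, 1)
  proc-G needs (0, 0, 0) <= (3, 1, 1) -> finishes; pool += (3, 0, 1) = (6, 1, 2)
  proc-H needs (5, 0, 1) <= (6, 1, 2) -> finishes; pool += (0, 3, 1) = (6, 4, 3)
  proc-C needs (4, 0, 2) <= (6, 4, 3) -> finishes; pool += (3, 0, 1) = (9, 4, 4)
  proc-I needs (7, 0, 0) <= (9, 4, 4) -> finishes; pool += (1, 3, 1) = (10, 7, 5)
  proc-A needs (7, 5, 3) <= (10, 7, 5) -> finishes; pool += (0, 1, 1) = (10, 8, 6)
  proc-E cannot run: need (9, 9, 6) vs free (10, 8, 6) (insufficient r3)
  proc-B cannot run: need (2, 9, 0) vs free (10, 8, 6) (insufficient r3)
Permanently blocked: proc-E and proc-B.


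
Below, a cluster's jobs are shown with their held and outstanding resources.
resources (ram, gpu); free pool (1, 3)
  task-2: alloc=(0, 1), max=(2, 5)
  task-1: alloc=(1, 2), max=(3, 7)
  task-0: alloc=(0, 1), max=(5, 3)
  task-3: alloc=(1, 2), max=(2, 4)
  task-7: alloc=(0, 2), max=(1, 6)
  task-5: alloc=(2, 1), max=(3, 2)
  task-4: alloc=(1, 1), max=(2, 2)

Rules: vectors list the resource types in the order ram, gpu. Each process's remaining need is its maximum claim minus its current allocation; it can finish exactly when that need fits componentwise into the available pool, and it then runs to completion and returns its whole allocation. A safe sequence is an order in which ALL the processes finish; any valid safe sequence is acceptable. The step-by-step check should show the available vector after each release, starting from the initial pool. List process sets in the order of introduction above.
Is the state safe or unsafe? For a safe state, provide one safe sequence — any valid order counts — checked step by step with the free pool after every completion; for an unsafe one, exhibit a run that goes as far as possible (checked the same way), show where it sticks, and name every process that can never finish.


The state is SAFE; one workable sequence: task-5, task-2, task-1, task-3, task-0, task-7, task-4.
Key observation: the order's first zero-slack moment is task-5 ((1, 1) needed, (1, 3) free — a requested resource with nothing to spare).
Check, step by step:
  pool = (1, 3)
  run task-5 (needs (1, 1), free (1, 3)); after release of (2, 1) the pool is (3, 4)
  run task-2 (needs (2, 4), free (3, 4)); after release of (0, 1) the pool is (3, 5)
  run task-1 (needs (2, 5), free (3, 5)); after release of (1, 2) the pool is (4, 7)
  run task-3 (needs (1, 2), free (4, 7)); after release of (1, 2) the pool is (5, 9)
  run task-0 (needs (5, 2), free (5, 9)); after release of (0, 1) the pool is (5, 10)
  run task-7 (needs (1, 4), free (5, 10)); after release of (0, 2) the pool is (5, 12)
  run task-4 (needs (1, 1), free (5, 12)); after release of (1, 1) the pool is (6, 13)


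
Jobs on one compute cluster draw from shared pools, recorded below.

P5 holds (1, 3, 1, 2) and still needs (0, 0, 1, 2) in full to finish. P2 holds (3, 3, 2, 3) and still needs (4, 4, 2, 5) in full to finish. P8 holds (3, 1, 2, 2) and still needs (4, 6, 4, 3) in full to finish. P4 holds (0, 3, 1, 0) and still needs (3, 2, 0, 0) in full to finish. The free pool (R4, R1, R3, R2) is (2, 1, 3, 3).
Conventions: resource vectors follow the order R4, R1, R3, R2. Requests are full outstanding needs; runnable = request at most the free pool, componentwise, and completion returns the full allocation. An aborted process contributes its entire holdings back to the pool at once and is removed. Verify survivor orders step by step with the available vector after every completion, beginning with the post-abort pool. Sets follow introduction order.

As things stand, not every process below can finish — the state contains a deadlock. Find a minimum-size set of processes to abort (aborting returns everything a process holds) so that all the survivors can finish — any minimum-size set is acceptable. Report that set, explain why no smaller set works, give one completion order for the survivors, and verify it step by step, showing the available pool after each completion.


Abort P8.
Key observation: before aborting P8, P2 was permanently blocked — no order could ever run it; afterwards it completes at step 3.
Why nothing smaller works: aborting no one leaves the state deadlocked as given.
The survivors complete as P4, P5, P2. Step-by-step check (starting from the post-abort pool):
  pool = (5, 2, 5, 5)
  P4 needs (3, 2, 0, 0) <= (5, 2, 5, 5) -> finishes; pool += (0, 3, 1, 0) = (5, 5, 6, 5)
  P5 needs (0, 0, 1, 2) <= (5, 5, 6, 5) -> finishes; pool += (1, 3, 1, 2) = (6, 8, 7, 7)
  P2 needs (4, 4, 2, 5) <= (6, 8, 7, 7) -> finishes; pool += (3, 3, 2, 3) = (9, 11, 9, 10)


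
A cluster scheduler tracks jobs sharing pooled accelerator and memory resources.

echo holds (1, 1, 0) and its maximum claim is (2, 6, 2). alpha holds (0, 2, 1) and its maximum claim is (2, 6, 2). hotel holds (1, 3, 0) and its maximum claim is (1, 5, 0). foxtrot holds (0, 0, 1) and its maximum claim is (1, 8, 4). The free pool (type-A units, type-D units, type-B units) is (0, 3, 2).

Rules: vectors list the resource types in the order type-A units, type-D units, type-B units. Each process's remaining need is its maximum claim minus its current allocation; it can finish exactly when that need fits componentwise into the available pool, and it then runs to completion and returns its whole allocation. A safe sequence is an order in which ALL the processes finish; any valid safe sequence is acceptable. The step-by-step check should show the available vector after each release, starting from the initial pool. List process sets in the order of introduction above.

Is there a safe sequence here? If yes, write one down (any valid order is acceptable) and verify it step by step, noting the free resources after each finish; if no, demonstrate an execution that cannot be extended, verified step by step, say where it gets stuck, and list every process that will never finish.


SAFE — a valid safe sequence is hotel, echo, alpha, foxtrot.
Key observation: echo marks the first exact bind of the order: its need (1, 5, 2) fits the free (1, 6, 2) with zero slack on a requested resource.
Check, step by step:
  pool = (0, 3, 2)
  hotel needs (0, 2, 0) <= (0, 3, 2) -> finishes; pool += (1, 3, 0) = (1, 6, 2)
  echo needs (1, 5, 2) <= (1, 6, 2) -> finishes; pool += (1, 1, 0) = (2, 7, 2)
  alpha needs (2, 4, 1) <= (2, 7, 2) -> finishes; pool += (0, 2, 1) = (2, 9, 3)
  foxtrot needs (1, 8, 3) <= (2, 9, 3) -> finishes; pool += (0, 0, 1) = (2, 9, 4)


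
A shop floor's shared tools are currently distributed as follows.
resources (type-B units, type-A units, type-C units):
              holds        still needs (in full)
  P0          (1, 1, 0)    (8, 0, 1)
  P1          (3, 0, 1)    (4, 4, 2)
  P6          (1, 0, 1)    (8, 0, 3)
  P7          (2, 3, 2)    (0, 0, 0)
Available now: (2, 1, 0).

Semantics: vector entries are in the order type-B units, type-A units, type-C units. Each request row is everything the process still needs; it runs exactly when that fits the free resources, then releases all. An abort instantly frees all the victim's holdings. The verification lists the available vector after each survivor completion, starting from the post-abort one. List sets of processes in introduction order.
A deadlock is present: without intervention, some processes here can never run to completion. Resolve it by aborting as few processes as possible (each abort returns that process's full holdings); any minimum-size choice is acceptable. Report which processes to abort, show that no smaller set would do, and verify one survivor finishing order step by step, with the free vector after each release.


The answer: abort P6.
Key observation: P0 could never have finished before the abort; with (1, 0, 1) returned by P6, it fits at step 3.
No smaller set exists: with zero aborts the deadlock remains.
The survivors complete as P7, P1, P0. Verifying each step (starting from the post-abort pool):
  pool = (3, 1, 1)
  P7 needs (0, 0, 0) <= (3, 1, 1) -> finishes; pool += (2, 3, 2) = (5, 4, 3)
  P1 needs (4, 4, 2) <= (5, 4, 3) -> finishes; pool += (3, 0, 1) = (8, 4, 4)
  P0 needs (8, 0, 1) <= (8, 4, 4) -> finishes; pool += (1, 1, 0) = (9, 5, 4)


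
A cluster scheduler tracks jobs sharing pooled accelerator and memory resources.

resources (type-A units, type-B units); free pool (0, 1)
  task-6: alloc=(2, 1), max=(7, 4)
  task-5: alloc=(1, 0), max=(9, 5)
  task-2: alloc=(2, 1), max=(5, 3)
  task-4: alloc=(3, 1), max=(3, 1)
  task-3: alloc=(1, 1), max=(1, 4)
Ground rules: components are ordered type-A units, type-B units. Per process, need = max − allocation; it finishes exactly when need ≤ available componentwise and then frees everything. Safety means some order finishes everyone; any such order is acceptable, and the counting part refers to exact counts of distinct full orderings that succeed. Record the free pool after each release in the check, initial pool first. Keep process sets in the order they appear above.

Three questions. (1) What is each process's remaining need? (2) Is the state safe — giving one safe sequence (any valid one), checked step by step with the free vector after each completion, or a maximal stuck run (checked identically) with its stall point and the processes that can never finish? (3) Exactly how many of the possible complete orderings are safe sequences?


(1) Remaining need (order type-A units, type-B units):
  task-6: (5, 3)
  task-5: (8, 5)
  task-2: (3, 2)
  task-4: (0, 0)
  task-3: (0, 3)
(2) SAFE, for example via the order task-4, task-2, task-3, task-6, task-5.
Key observation: the first exact fit in this order is task-2 — it needs (3, 2) with (3, 2) free, meeting a requested resource to the last unit.
Step-by-step check:
  pool = (0, 1)
  task-4: need (0, 0) fits (0, 1); releases (3, 1), pool now (3, 2)
  task-2: need (3, 2) fits (3, 2); releases (2, 1), pool now (5, 3)
  task-3: need (0, 3) fits (5, 3); releases (1, 1), pool now (6, 4)
  task-6: need (5, 3) fits (6, 4); releases (2, 1), pool now (8, 5)
  task-5: need (8, 5) fits (8, 5); releases (1, 0), pool now (9, 5)
(3) Precisely 2 of the possible complete orderings are safe sequences.


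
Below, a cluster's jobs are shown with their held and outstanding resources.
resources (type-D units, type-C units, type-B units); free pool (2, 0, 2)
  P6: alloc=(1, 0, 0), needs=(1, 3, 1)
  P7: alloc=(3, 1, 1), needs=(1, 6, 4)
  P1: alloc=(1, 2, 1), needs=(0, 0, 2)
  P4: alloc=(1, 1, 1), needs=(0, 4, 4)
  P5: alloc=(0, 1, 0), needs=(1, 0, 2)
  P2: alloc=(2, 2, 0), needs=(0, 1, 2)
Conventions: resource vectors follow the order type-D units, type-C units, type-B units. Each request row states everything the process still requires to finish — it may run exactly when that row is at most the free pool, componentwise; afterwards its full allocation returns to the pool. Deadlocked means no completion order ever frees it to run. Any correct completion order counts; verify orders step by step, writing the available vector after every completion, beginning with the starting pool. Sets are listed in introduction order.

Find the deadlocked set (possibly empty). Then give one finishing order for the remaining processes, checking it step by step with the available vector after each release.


The deadlocked set is P7 and P4.
Key observation: the wall is type-B units: completing P5, P1, P2, P6 brings the pool only to (6, 5, 3), and all the rest need more.
The rest can finish in the order P5, P1, P2, P6. Verifying each step:
  pool = (2, 0, 2)
  run P5 (needs (1, 0, 2), free (2, 0, 2)); after release of (0, 1, 0) the pool is (2, 1, 2)
  run P1 (needs (0, 0, 2), free (2, 1, 2)); after release of (1, 2, 1) the pool is (3, 3, 3)
  run P2 (needs (0, 1, 2), free (3, 3, 3)); after release of (2, 2, 0) the pool is (5, 5, 3)
  run P6 (needs (1, 3, 1), free (5, 5, 3)); after release of (1, 0, 0) the pool is (6, 5, 3)
The blocked processes can never fit:
  P7 cannot run: need (1, 6, 4) vs free (6, 5, 3) (insufficient type-C units and type-B units)
  P4 cannot run: need (0, 4, 4) vs free (6, 5, 3) (insufficient type-B units)


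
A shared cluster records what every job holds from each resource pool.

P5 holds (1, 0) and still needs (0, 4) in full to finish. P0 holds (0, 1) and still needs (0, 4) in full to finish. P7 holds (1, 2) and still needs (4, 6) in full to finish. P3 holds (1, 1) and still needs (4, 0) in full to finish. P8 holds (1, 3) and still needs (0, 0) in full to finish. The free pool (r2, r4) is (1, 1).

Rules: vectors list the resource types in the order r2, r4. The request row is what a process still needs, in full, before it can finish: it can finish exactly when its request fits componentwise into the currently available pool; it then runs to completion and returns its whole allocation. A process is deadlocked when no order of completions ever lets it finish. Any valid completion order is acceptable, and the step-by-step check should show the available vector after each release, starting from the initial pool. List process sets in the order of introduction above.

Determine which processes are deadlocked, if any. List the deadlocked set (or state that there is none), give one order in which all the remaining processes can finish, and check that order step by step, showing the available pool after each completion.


Deadlocked: P7 and P3.
Key observation: after P8, P5, P0 complete, (3, 5) is the best the pool ever gets, yet each leftover process wants more r2.
One completion order for the rest: P8, P5, P0. Walking it through:
  pool = (1, 1)
  P8 needs (0, 0) <= (1, 1) -> finishes; pool += (1, 3) = (2, 4)
  P5 needs (0, 4) <= (2, 4) -> finishes; pool += (1, 0) = (3, 4)
  P0 needs (0, 4) <= (3, 4) -> finishes; pool += (0, 1) = (3, 5)
The blocked processes can never fit:
  P7 cannot run: need (4, 6) vs free (3, 5) (insufficient r2 and r4)
  P3 cannot run: need (4, 0) vs free (3, 5) (insufficient r2)


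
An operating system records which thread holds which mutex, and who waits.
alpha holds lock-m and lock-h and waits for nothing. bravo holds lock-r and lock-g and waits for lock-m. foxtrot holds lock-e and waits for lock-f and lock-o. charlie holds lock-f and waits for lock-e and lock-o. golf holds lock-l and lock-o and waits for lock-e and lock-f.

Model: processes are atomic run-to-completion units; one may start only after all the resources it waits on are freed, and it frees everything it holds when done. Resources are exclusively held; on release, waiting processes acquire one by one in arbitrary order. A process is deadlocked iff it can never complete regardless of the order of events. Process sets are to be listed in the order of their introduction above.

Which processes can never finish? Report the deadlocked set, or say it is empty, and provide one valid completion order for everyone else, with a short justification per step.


Deadlocked: foxtrot, charlie and golf.
Key observation: the knot is the closed ring of waits foxtrot -> charlie -> foxtrot; golf is caught in further circular waits.
The rest can finish in the order alpha, bravo.
Verifying each step:
  alpha waits on nothing -> runs at once and releases lock-m and lock-h
  bravo waits on lock-m — all released -> runs and releases lock-r and lock-g
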